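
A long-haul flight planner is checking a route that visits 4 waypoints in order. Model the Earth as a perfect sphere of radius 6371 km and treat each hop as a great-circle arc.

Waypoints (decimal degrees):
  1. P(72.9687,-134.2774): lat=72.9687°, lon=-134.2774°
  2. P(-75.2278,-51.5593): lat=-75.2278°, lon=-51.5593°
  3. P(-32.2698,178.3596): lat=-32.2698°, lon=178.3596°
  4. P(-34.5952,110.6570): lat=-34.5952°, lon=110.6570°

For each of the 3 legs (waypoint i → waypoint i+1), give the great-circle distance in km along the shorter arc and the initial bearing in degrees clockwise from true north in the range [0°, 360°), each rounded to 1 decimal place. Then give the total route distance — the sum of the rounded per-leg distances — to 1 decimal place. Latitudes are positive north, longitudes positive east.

Leg 1: φ1=1.2735441, φ2=-1.3129728, Δφ=-2.5865169, Δλ=1.4437032 rad; a=sin²(Δφ/2)+cosφ1·cosφ2·sin²(Δλ/2)=0.9575378580; c=2·atan2(√a, √(1-a))=2.726491957; dist=6371·c=17370.480 ≈ 17370.5 km; running total=17370.5 km
Leg 1 bearing: y=sinΔλ·cosφ2=0.25292012, x=cosφ1·sinφ2-sinφ1·cosφ2·cosΔλ=-0.31411439; θ=atan2(y, x)=141.1595° ≈ 141.2°
Leg 2: φ1=-1.3129728, φ2=-0.5632143, Δφ=0.7497585, Δλ=4.0128418 rad; a=sin²(Δφ/2)+cosφ1·cosφ2·sin²(Δλ/2)=0.3112775034; c=2·atan2(√a, √(1-a))=1.183760678; dist=6371·c=7541.739 ≈ 7541.7 km; running total=24912.2 km
Leg 2 bearing: y=sinΔλ·cosφ2=-0.64695384, x=cosφ1·sinφ2-sinφ1·cosφ2·cosΔλ=-0.66256019; θ=atan2(y, x)=-135.6828° <0 so +360° → 224.3172° ≈ 224.3°
Leg 3: φ1=-0.5632143, φ2=-0.6038001, Δφ=-0.0405859, Δλ=-1.1816333 rad; a=sin²(Δφ/2)+cosφ1·cosφ2·sin²(Δλ/2)=0.2163873180; c=2·atan2(√a, √(1-a))=0.967663461; dist=6371·c=6164.984 ≈ 6165.0 km; running total=31077.2 km
Leg 3 bearing: y=sinΔλ·cosφ2=-0.76163195, x=cosφ1·sinφ2-sinφ1·cosφ2·cosΔλ=-0.31332436; θ=atan2(y, x)=-112.3616° <0 so +360° → 247.6384° ≈ 247.6°

Leg 1: dist=17370.5 km, bearing=141.2°
Leg 2: dist=7541.7 km, bearing=224.3°
Leg 3: dist=6165.0 km, bearing=247.6°
Total: 31077.2 km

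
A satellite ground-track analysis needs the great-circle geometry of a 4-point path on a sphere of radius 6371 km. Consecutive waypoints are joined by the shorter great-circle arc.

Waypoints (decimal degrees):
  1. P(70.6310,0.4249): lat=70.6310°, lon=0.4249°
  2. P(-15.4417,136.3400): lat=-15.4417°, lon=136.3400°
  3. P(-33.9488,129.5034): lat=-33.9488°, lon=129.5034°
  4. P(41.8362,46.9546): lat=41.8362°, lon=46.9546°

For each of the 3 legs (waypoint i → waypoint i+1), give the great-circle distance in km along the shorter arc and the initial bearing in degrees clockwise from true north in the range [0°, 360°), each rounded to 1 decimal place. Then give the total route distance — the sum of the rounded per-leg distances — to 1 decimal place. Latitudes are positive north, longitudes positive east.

Leg 1: dist=13203.1 km, bearing=49.9°
Leg 2: dist=2169.1 km, bearing=197.2°
Leg 3: dist=11897.6 km, bearing=309.4°
Total: 27269.8 km

Leg 1: φ1=1.2327435, φ2=-0.2695085, Δφ=-1.5022520, Δλ=2.3721660 rad; a=sin²(Δφ/2)+cosφ1·cosφ2·sin²(Δλ/2)=0.7404082442; c=2·atan2(√a, √(1-a))=2.072381993; dist=6371·c=13203.146 ≈ 13203.1 km; running total=13203.1 km
Leg 1 bearing: y=sinΔλ·cosφ2=0.67060920, x=cosφ1·sinφ2-sinφ1·cosφ2·cosΔλ=0.56488831; θ=atan2(y, x)=49.8909° ≈ 49.9°
Leg 2: φ1=-0.2695085, φ2=-0.5925183, Δφ=-0.3230098, Δλ=-0.1193212 rad; a=sin²(Δφ/2)+cosφ1·cosφ2·sin²(Δλ/2)=0.0287005182; c=2·atan2(√a, √(1-a))=0.340466582; dist=6371·c=2169.113 ≈ 2169.1 km; running total=15372.2 km
Leg 2 bearing: y=sinΔλ·cosφ2=-0.09874662, x=cosφ1·sinφ2-sinφ1·cosφ2·cosΔλ=-0.31899263; θ=atan2(y, x)=-162.7997° <0 so +360° → 197.2003° ≈ 197.2°
Leg 3: φ1=-0.5925183, φ2=0.7301794, Δφ=1.3226978, Δλ=-1.4407484 rad; a=sin²(Δφ/2)+cosφ1·cosφ2·sin²(Δλ/2)=0.6461697038; c=2·atan2(√a, √(1-a))=1.867468527; dist=6371·c=11897.642 ≈ 11897.6 km; running total=27269.8 km
Leg 3 bearing: y=sinΔλ·cosφ2=-0.73876324, x=cosφ1·sinφ2-sinφ1·cosφ2·cosΔλ=0.60726151; θ=atan2(y, x)=-50.5799° <0 so +360° → 309.4201° ≈ 309.4°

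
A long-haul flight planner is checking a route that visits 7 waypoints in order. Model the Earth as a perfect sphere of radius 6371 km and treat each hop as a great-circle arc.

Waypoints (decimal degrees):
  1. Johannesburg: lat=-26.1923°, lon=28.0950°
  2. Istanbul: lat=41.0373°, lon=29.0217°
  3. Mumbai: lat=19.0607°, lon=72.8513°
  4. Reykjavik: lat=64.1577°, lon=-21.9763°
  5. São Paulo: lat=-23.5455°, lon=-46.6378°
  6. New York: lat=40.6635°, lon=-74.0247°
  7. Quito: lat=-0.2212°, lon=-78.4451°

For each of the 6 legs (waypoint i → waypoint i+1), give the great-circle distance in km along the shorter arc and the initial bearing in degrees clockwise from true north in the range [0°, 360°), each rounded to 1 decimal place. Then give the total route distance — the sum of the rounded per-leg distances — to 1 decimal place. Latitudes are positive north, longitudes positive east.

Leg 1: φ1=-0.4571419, φ2=0.7162360, Δφ=1.1733779, Δλ=0.0161740 rad; a=sin²(Δφ/2)+cosφ1·cosφ2·sin²(Δλ/2)=0.3065246212; c=2·atan2(√a, √(1-a))=1.173473882; dist=6371·c=7476.202 ≈ 7476.2 km; running total=7476.2 km
Leg 1 bearing: y=sinΔλ·cosφ2=0.01219920, x=cosφ1·sinφ2-sinφ1·cosφ2·cosΔλ=0.92201968; θ=atan2(y, x)=0.7580° ≈ 0.8°
Leg 2: φ1=0.7162360, φ2=0.3326720, Δφ=-0.3835640, Δλ=0.7649708 rad; a=sin²(Δφ/2)+cosφ1·cosφ2·sin²(Δλ/2)=0.1356414880; c=2·atan2(√a, √(1-a))=0.754349712; dist=6371·c=4805.962 ≈ 4806.0 km; running total=12282.2 km
Leg 2 bearing: y=sinΔλ·cosφ2=0.65454748, x=cosφ1·sinφ2-sinφ1·cosφ2·cosΔλ=-0.20134324; θ=atan2(y, x)=107.0983° ≈ 107.1°
Leg 3: φ1=0.3326720, φ2=1.1197631, Δφ=0.7870911, Δλ=-1.6550538 rad; a=sin²(Δφ/2)+cosφ1·cosφ2·sin²(Δλ/2)=0.3703804920; c=2·atan2(√a, √(1-a))=1.308562128; dist=6371·c=8336.849 ≈ 8336.8 km; running total=20619.0 km
Leg 3 bearing: y=sinΔλ·cosφ2=-0.43434929, x=cosφ1·sinφ2-sinφ1·cosφ2·cosΔλ=0.86263308; θ=atan2(y, x)=-26.7260° <0 so +360° → 333.2740° ≈ 333.3°
Leg 4: φ1=1.1197631, φ2=-0.4109465, Δφ=-1.5307096, Δλ=-0.4304244 rad; a=sin²(Δφ/2)+cosφ1·cosφ2·sin²(Δλ/2)=0.4981862111; c=2·atan2(√a, √(1-a))=1.567168741; dist=6371·c=9984.432 ≈ 9984.4 km; running total=30603.4 km
Leg 4 bearing: y=sinΔλ·cosφ2=-0.38251703, x=cosφ1·sinφ2-sinφ1·cosφ2·cosΔλ=-0.92394132; θ=atan2(y, x)=-157.5102° <0 so +360° → 202.4898° ≈ 202.5°
Leg 5: φ1=-0.4109465, φ2=0.7097120, Δφ=1.1206585, Δλ=-0.4779916 rad; a=sin²(Δφ/2)+cosφ1·cosφ2·sin²(Δλ/2)=0.3214249050; c=2·atan2(√a, √(1-a))=1.205581255; dist=6371·c=7680.758 ≈ 7680.8 km; running total=38284.2 km
Leg 5 bearing: y=sinΔλ·cosφ2=-0.34893038, x=cosφ1·sinφ2-sinφ1·cosφ2·cosΔλ=0.86642445; θ=atan2(y, x)=-21.9359° <0 so +360° → 338.0641° ≈ 338.1°
Leg 6: φ1=0.7097120, φ2=-0.0038607, Δφ=-0.7135726, Δλ=-0.0771505 rad; a=sin²(Δφ/2)+cosφ1·cosφ2·sin²(Δλ/2)=0.1231140519; c=2·atan2(√a, √(1-a))=0.717013088; dist=6371·c=4568.090 ≈ 4568.1 km; running total=42852.3 km
Leg 6 bearing: y=sinΔλ·cosφ2=-0.07707345, x=cosφ1·sinφ2-sinφ1·cosφ2·cosΔλ=-0.65260065; θ=atan2(y, x)=-173.2645° <0 so +360° → 186.7355° ≈ 186.7°

Leg 1: dist=7476.2 km, bearing=0.8°
Leg 2: dist=4806.0 km, bearing=107.1°
Leg 3: dist=8336.8 km, bearing=333.3°
Leg 4: dist=9984.4 km, bearing=202.5°
Leg 5: dist=7680.8 km, bearing=338.1°
Leg 6: dist=4568.1 km, bearing=186.7°
Total: 42852.3 km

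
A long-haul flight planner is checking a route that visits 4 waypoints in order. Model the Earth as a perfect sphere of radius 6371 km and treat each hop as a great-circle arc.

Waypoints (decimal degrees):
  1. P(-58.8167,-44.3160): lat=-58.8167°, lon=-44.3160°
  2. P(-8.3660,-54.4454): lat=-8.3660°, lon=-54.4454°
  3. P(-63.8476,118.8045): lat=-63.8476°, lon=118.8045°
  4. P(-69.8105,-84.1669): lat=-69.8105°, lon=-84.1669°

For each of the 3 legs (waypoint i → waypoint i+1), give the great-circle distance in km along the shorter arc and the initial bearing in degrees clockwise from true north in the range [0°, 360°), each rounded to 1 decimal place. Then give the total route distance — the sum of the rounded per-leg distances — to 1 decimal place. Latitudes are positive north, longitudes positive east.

Leg 1: dist=5675.6 km, bearing=347.1°
Leg 2: dist=11965.1 km, bearing=176.9°
Leg 3: dist=5045.9 km, bearing=169.1°
Total: 22686.6 km

Leg 1: φ1=-1.0265451, φ2=-0.1460142, Δφ=0.8805308, Δλ=-0.1767914 rad; a=sin²(Δφ/2)+cosφ1·cosφ2·sin²(Δλ/2)=0.1856213799; c=2·atan2(√a, √(1-a))=0.890842346; dist=6371·c=5675.557 ≈ 5675.6 km; running total=5675.6 km
Leg 1 bearing: y=sinΔλ·cosφ2=-0.17400040, x=cosφ1·sinφ2-sinφ1·cosφ2·cosΔλ=0.75788402; θ=atan2(y, x)=-12.9303° <0 so +360° → 347.0697° ≈ 347.1°
Leg 2: φ1=-0.1460142, φ2=-1.1143508, Δφ=-0.9683366, Δλ=3.0237812 rad; a=sin²(Δφ/2)+cosφ1·cosφ2·sin²(Δλ/2)=0.6512232832; c=2·atan2(√a, √(1-a))=1.878054717; dist=6371·c=11965.087 ≈ 11965.1 km; running total=17640.7 km
Leg 2 bearing: y=sinΔλ·cosφ2=0.05180658, x=cosφ1·sinφ2-sinφ1·cosφ2·cosΔλ=-0.95175740; θ=atan2(y, x)=176.8843° ≈ 176.9°
Leg 3: φ1=-1.1143508, φ2=-1.2184231, Δφ=-0.1040722, Δλ=-3.5425192 rad; a=sin²(Δφ/2)+cosφ1·cosφ2·sin²(Δλ/2)=0.1487917447; c=2·atan2(√a, √(1-a))=0.792009402; dist=6371·c=5045.892 ≈ 5045.9 km; running total=22686.6 km
Leg 3 bearing: y=sinΔλ·cosφ2=0.13469296, x=cosφ1·sinφ2-sinφ1·cosφ2·cosΔλ=-0.69890547; θ=atan2(y, x)=169.0917° ≈ 169.1°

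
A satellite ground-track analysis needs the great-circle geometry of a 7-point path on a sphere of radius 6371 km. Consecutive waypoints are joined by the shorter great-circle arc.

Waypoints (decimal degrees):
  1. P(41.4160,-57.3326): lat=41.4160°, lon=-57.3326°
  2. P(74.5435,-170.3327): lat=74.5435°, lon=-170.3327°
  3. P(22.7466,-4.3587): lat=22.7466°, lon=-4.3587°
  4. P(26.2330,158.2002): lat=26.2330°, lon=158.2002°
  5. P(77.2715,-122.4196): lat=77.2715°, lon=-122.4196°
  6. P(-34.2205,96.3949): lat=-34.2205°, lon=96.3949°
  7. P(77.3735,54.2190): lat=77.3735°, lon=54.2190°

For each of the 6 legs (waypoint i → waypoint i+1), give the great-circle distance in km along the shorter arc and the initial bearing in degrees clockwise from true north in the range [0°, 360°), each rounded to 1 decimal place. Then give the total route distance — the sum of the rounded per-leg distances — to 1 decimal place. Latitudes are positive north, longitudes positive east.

Leg 1: dist=6224.5 km, bearing=342.8°
Leg 2: dist=9149.8 km, bearing=13.0°
Leg 3: dist=14254.3 km, bearing=20.0°
Leg 4: dist=6907.7 km, bearing=14.2°
Leg 5: dist=14863.5 km, bearing=314.2°
Leg 6: dist=12732.7 km, bearing=350.7°
Total: 64132.5 km

Leg 1: φ1=0.7228456, φ2=1.3010295, Δφ=0.5781839, Δλ=-1.9722238 rad; a=sin²(Δφ/2)+cosφ1·cosφ2·sin²(Δλ/2)=0.2202479428; c=2·atan2(√a, √(1-a))=0.977008945; dist=6371·c=6224.524 ≈ 6224.5 km; running total=6224.5 km
Leg 1 bearing: y=sinΔλ·cosφ2=-0.24532052, x=cosφ1·sinφ2-sinφ1·cosφ2·cosΔλ=0.79168996; θ=atan2(y, x)=-17.2166° <0 so +360° → 342.7834° ≈ 342.8°
Leg 2: φ1=1.3010295, φ2=0.3970031, Δφ=-0.9040264, Δλ=2.8967928 rad; a=sin²(Δφ/2)+cosφ1·cosφ2·sin²(Δλ/2)=0.4328895459; c=2·atan2(√a, √(1-a))=1.436169112; dist=6371·c=9149.833 ≈ 9149.8 km; running total=15374.3 km
Leg 2 bearing: y=sinΔλ·cosφ2=0.22351220, x=cosφ1·sinφ2-sinφ1·cosφ2·cosΔλ=0.96541548; θ=atan2(y, x)=13.0354° ≈ 13.0°
Leg 3: φ1=0.3970031, φ2=0.4578522, Δφ=0.0608492, Δλ=2.8371880 rad; a=sin²(Δφ/2)+cosφ1·cosφ2·sin²(Δλ/2)=0.8091479418; c=2·atan2(√a, √(1-a))=2.237368938; dist=6371·c=14254.278 ≈ 14254.3 km; running total=29628.6 km
Leg 3 bearing: y=sinΔλ·cosφ2=0.26885470, x=cosφ1·sinφ2-sinφ1·cosφ2·cosΔλ=0.73853053; θ=atan2(y, x)=20.0035° ≈ 20.0°
Leg 4: φ1=0.4578522, φ2=1.3486421, Δφ=0.8907899, Δλ=-4.8977395 rad; a=sin²(Δφ/2)+cosφ1·cosφ2·sin²(Δλ/2)=0.2662085872; c=2·atan2(√a, √(1-a))=1.084242050; dist=6371·c=6907.706 ≈ 6907.7 km; running total=36536.3 km
Leg 4 bearing: y=sinΔλ·cosφ2=0.21655753, x=cosφ1·sinφ2-sinφ1·cosφ2·cosΔλ=0.85701175; θ=atan2(y, x)=14.1812° ≈ 14.2°
Leg 5: φ1=1.3486421, φ2=-0.5972604, Δφ=-1.9459025, Δλ=3.8190335 rad; a=sin²(Δφ/2)+cosφ1·cosφ2·sin²(Δλ/2)=0.8452577944; c=2·atan2(√a, √(1-a))=2.332997948; dist=6371·c=14863.530 ≈ 14863.5 km; running total=51399.8 km
Leg 5 bearing: y=sinΔλ·cosφ2=-0.51828886, x=cosφ1·sinφ2-sinφ1·cosφ2·cosΔλ=0.50454423; θ=atan2(y, x)=-45.7699° <0 so +360° → 314.2301° ≈ 314.2°
Leg 6: φ1=-0.5972604, φ2=1.3504223, Δφ=1.9476827, Δλ=-0.7361083 rad; a=sin²(Δφ/2)+cosφ1·cosφ2·sin²(Δλ/2)=0.7074130252; c=2·atan2(√a, √(1-a))=1.998547947; dist=6371·c=12732.749 ≈ 12732.7 km; running total=64132.5 km
Leg 6 bearing: y=sinΔλ·cosφ2=-0.14676636, x=cosφ1·sinφ2-sinφ1·cosφ2·cosΔλ=0.89798607; θ=atan2(y, x)=-9.2823° <0 so +360° → 350.7177° ≈ 350.7°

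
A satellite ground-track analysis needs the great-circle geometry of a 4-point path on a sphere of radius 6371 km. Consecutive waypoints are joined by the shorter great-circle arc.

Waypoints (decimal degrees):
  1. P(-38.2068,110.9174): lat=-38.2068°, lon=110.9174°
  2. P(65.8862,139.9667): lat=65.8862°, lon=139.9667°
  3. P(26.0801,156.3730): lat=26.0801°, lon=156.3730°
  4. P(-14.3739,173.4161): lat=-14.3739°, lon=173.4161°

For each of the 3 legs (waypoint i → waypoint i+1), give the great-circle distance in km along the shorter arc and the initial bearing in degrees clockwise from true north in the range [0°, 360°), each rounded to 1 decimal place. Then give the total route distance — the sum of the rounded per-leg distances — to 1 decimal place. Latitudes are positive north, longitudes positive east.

Leg 1: φ1=-0.6668345, φ2=1.1499311, Δφ=1.8167656, Δλ=0.5070059 rad; a=sin²(Δφ/2)+cosφ1·cosφ2·sin²(Δλ/2)=0.6419408193; c=2·atan2(√a, √(1-a))=1.858636208; dist=6371·c=11841.371 ≈ 11841.4 km; running total=11841.4 km
Leg 1 bearing: y=sinΔλ·cosφ2=0.19837651, x=cosφ1·sinφ2-sinφ1·cosφ2·cosΔλ=0.93811405; θ=atan2(y, x)=11.9400° ≈ 11.9°
Leg 2: φ1=1.1499311, φ2=0.4551836, Δφ=-0.6947475, Δλ=0.2863440 rad; a=sin²(Δφ/2)+cosφ1·cosφ2·sin²(Δλ/2)=0.1233629183; c=2·atan2(√a, √(1-a))=0.717770187; dist=6371·c=4572.914 ≈ 4572.9 km; running total=16414.3 km
Leg 2 bearing: y=sinΔλ·cosφ2=0.25368828, x=cosφ1·sinφ2-sinφ1·cosφ2·cosΔλ=-0.60681158; θ=atan2(y, x)=157.3118° ≈ 157.3°
Leg 3: φ1=0.4551836, φ2=-0.2508719, Δφ=-0.7060555, Δλ=0.2974582 rad; a=sin²(Δφ/2)+cosφ1·cosφ2·sin²(Δλ/2)=0.1386410594; c=2·atan2(√a, √(1-a))=0.763069607; dist=6371·c=4861.516 ≈ 4861.5 km; running total=21275.8 km
Leg 3 bearing: y=sinΔλ·cosφ2=0.28391617, x=cosφ1·sinφ2-sinφ1·cosφ2·cosΔλ=-0.63013528; θ=atan2(y, x)=155.7454° ≈ 155.7°

Leg 1: dist=11841.4 km, bearing=11.9°
Leg 2: dist=4572.9 km, bearing=157.3°
Leg 3: dist=4861.5 km, bearing=155.7°
Total: 21275.8 km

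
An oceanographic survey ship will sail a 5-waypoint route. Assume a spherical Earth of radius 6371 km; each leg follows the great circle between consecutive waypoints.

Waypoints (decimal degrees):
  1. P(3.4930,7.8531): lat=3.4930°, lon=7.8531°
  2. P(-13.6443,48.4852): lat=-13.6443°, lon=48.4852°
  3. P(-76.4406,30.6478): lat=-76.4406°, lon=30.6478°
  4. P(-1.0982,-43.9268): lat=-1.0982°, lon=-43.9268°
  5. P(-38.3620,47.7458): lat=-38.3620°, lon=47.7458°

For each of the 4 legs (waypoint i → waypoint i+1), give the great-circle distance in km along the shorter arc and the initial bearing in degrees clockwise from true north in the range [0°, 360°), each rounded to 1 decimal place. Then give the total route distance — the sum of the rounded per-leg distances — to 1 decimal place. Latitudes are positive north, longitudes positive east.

Leg 1: φ1=0.0609644, φ2=-0.2381380, Δφ=-0.2991023, Δλ=0.7091639 rad; a=sin²(Δφ/2)+cosφ1·cosφ2·sin²(Δλ/2)=0.1391264234; c=2·atan2(√a, √(1-a))=0.764473103; dist=6371·c=4870.458 ≈ 4870.5 km; running total=4870.5 km
Leg 1 bearing: y=sinΔλ·cosφ2=0.63282193, x=cosφ1·sinφ2-sinφ1·cosφ2·cosΔλ=-0.28038803; θ=atan2(y, x)=113.8970° ≈ 113.9°
Leg 2: φ1=-0.2381380, φ2=-1.3341402, Δφ=-1.0960022, Δλ=-0.3113214 rad; a=sin²(Δφ/2)+cosφ1·cosφ2·sin²(Δλ/2)=0.2768984165; c=2·atan2(√a, √(1-a))=1.108278092; dist=6371·c=7060.840 ≈ 7060.8 km; running total=11931.3 km
Leg 2 bearing: y=sinΔλ·cosφ2=-0.07181698, x=cosφ1·sinφ2-sinφ1·cosφ2·cosΔλ=-0.89204543; θ=atan2(y, x)=-175.3971° <0 so +360° → 184.6029° ≈ 184.6°
Leg 3: φ1=-1.3341402, φ2=-0.0191672, Δφ=1.3149729, Δλ=-1.3015723 rad; a=sin²(Δφ/2)+cosφ1·cosφ2·sin²(Δλ/2)=0.4595094592; c=2·atan2(√a, √(1-a))=1.489726472; dist=6371·c=9491.047 ≈ 9491.0 km; running total=21422.3 km
Leg 3 bearing: y=sinΔλ·cosφ2=-0.96380052, x=cosφ1·sinφ2-sinφ1·cosφ2·cosΔλ=0.25402880; θ=atan2(y, x)=-75.2344° <0 so +360° → 284.7656° ≈ 284.8°
Leg 4: φ1=-0.0191672, φ2=-0.6695432, Δφ=-0.6503760, Δλ=1.5999887 rad; a=sin²(Δφ/2)+cosφ1·cosφ2·sin²(Δλ/2)=0.5054937336; c=2·atan2(√a, √(1-a))=1.581784015; dist=6371·c=10077.546 ≈ 10077.5 km; running total=31499.8 km
Leg 4 bearing: y=sinΔλ·cosφ2=0.78377116, x=cosφ1·sinφ2-sinφ1·cosφ2·cosΔλ=-0.62095252; θ=atan2(y, x)=128.3885° ≈ 128.4°

Leg 1: dist=4870.5 km, bearing=113.9°
Leg 2: dist=7060.8 km, bearing=184.6°
Leg 3: dist=9491.0 km, bearing=284.8°
Leg 4: dist=10077.5 km, bearing=128.4°
Total: 31499.8 km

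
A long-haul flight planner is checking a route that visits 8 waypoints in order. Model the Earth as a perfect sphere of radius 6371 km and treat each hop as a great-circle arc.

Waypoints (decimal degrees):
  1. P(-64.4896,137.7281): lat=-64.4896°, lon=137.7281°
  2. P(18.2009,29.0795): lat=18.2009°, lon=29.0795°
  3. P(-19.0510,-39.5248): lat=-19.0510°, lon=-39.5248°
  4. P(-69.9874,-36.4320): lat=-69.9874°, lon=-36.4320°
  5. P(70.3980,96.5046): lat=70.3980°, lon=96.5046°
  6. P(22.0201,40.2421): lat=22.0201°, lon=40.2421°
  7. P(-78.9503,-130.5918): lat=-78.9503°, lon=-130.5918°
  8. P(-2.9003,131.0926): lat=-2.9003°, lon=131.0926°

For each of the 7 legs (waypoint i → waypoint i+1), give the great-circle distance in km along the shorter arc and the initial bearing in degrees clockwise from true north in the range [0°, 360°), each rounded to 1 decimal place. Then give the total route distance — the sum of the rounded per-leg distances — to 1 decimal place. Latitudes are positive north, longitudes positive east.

Leg 1: dist=12718.0 km, bearing=261.2°
Leg 2: dist=8557.6 km, bearing=244.6°
Leg 3: dist=5667.7 km, bearing=178.6°
Leg 4: dist=18285.4 km, bearing=66.3°
Leg 5: dist=6479.2 km, bearing=245.0°
Leg 6: dist=13667.5 km, bearing=182.1°
Leg 7: dist=9867.5 km, bearing=261.3°
Total: 75242.9 km

Leg 1: φ1=-1.1255559, φ2=0.3176656, Δφ=1.4432215, Δλ=-1.8962758 rad; a=sin²(Δφ/2)+cosφ1·cosφ2·sin²(Δλ/2)=0.7063608456; c=2·atan2(√a, √(1-a))=1.996236428; dist=6371·c=12718.022 ≈ 12718.0 km; running total=12718.0 km
Leg 1 bearing: y=sinΔλ·cosφ2=-0.90009151, x=cosφ1·sinφ2-sinφ1·cosφ2·cosΔλ=-0.13962834; θ=atan2(y, x)=-98.8178° <0 so +360° → 261.1822° ≈ 261.2°
Leg 2: φ1=0.3176656, φ2=-0.3325027, Δφ=-0.6501683, Δλ=-1.1973709 rad; a=sin²(Δφ/2)+cosφ1·cosφ2·sin²(Δλ/2)=0.3871903853; c=2·atan2(√a, √(1-a))=1.343217719; dist=6371·c=8557.640 ≈ 8557.6 km; running total=21275.6 km
Leg 2 bearing: y=sinΔλ·cosφ2=-0.88008629, x=cosφ1·sinφ2-sinφ1·cosφ2·cosΔλ=-0.41778474; θ=atan2(y, x)=-115.3941° <0 so +360° → 244.6059° ≈ 244.6°
Leg 3: φ1=-0.3325027, φ2=-1.2215106, Δφ=-0.8890079, Δλ=0.0539795 rad; a=sin²(Δφ/2)+cosφ1·cosφ2·sin²(Δλ/2)=0.1851442539; c=2·atan2(√a, √(1-a))=0.889614563; dist=6371·c=5667.734 ≈ 5667.7 km; running total=26943.3 km
Leg 3 bearing: y=sinΔλ·cosφ2=0.01846428, x=cosφ1·sinφ2-sinφ1·cosφ2·cosΔλ=-0.77660962; θ=atan2(y, x)=178.6380° ≈ 178.6°
Leg 4: φ1=-1.2215106, φ2=1.2286769, Δφ=2.4501875, Δλ=2.3201814 rad; a=sin²(Δφ/2)+cosφ1·cosφ2·sin²(Δλ/2)=0.9816855152; c=2·atan2(√a, √(1-a))=2.870097558; dist=6371·c=18285.392 ≈ 18285.4 km; running total=45228.7 km
Leg 4 bearing: y=sinΔλ·cosφ2=0.24561082, x=cosφ1·sinφ2-sinφ1·cosφ2·cosΔλ=0.10766421; θ=atan2(y, x)=66.3296° ≈ 66.3°
Leg 5: φ1=1.2286769, φ2=0.3843232, Δφ=-0.8443536, Δλ=-0.9819659 rad; a=sin²(Δφ/2)+cosφ1·cosφ2·sin²(Δλ/2)=0.2370323296; c=2·atan2(√a, √(1-a))=1.016981865; dist=6371·c=6479.191 ≈ 6479.2 km; running total=51707.9 km
Leg 5 bearing: y=sinΔλ·cosφ2=-0.77092823, x=cosφ1·sinφ2-sinφ1·cosφ2·cosΔλ=-0.35925156; θ=atan2(y, x)=-114.9855° <0 so +360° → 245.0145° ≈ 245.0°
Leg 6: φ1=0.3843232, φ2=-1.3779427, Δφ=-1.7622659, Δλ=-2.9816140 rad; a=sin²(Δφ/2)+cosφ1·cosφ2·sin²(Δλ/2)=0.7716957455; c=2·atan2(√a, √(1-a))=2.145268171; dist=6371·c=13667.504 ≈ 13667.5 km; running total=65375.4 km
Leg 6 bearing: y=sinΔλ·cosφ2=-0.03053095, x=cosφ1·sinφ2-sinφ1·cosφ2·cosΔλ=-0.83892404; θ=atan2(y, x)=-177.9158° <0 so +360° → 182.0842° ≈ 182.1°
Leg 7: φ1=-1.3779427, φ2=-0.0506198, Δφ=1.3273229, Δλ=4.5672544 rad; a=sin²(Δφ/2)+cosφ1·cosφ2·sin²(Δλ/2)=0.4890116774; c=2·atan2(√a, √(1-a))=1.548817912; dist=6371·c=9867.519 ≈ 9867.5 km; running total=75242.9 km
Leg 7 bearing: y=sinΔλ·cosφ2=-0.98821901, x=cosφ1·sinφ2-sinφ1·cosφ2·cosΔλ=-0.15146029; θ=atan2(y, x)=-98.7137° <0 so +360° → 261.2863° ≈ 261.3°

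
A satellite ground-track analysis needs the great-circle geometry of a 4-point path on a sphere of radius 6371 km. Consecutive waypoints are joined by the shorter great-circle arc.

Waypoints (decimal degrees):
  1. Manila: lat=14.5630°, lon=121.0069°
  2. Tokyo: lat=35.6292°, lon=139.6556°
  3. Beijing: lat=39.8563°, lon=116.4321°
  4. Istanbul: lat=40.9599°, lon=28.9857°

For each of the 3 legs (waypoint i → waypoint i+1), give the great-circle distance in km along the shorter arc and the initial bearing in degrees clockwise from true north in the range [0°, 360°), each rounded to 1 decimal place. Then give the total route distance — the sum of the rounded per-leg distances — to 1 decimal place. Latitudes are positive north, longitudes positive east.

Leg 1: dist=2990.2 km, bearing=35.1°
Leg 2: dist=2089.0 km, bearing=290.0°
Leg 3: dist=7062.8 km, bearing=302.6°
Total: 12142.0 km

Leg 1: φ1=0.2541723, φ2=0.6218468, Δφ=0.3676746, Δλ=0.3254812 rad; a=sin²(Δφ/2)+cosφ1·cosφ2·sin²(Δλ/2)=0.0540689374; c=2·atan2(√a, √(1-a))=0.469350776; dist=6371·c=2990.234 ≈ 2990.2 km; running total=2990.2 km
Leg 1 bearing: y=sinΔλ·cosφ2=0.25990608, x=cosφ1·sinφ2-sinφ1·cosφ2·cosΔλ=0.37017669; θ=atan2(y, x)=35.0732° ≈ 35.1°
Leg 2: φ1=0.6218468, φ2=0.6956237, Δφ=0.0737768, Δλ=-0.4053265 rad; a=sin²(Δφ/2)+cosφ1·cosφ2·sin²(Δλ/2)=0.0266384177; c=2·atan2(√a, √(1-a))=0.327892494; dist=6371·c=2089.003 ≈ 2089.0 km; running total=5079.2 km
Leg 2 bearing: y=sinΔλ·cosφ2=-0.30270052, x=cosφ1·sinφ2-sinφ1·cosφ2·cosΔλ=0.10994383; θ=atan2(y, x)=-70.0385° <0 so +360° → 289.9615° ≈ 290.0°
Leg 3: φ1=0.6956237, φ2=0.7148851, Δφ=0.0192615, Δλ=-1.5262276 rad; a=sin²(Δφ/2)+cosφ1·cosφ2·sin²(Δλ/2)=0.2770327387; c=2·atan2(√a, √(1-a))=1.108578254; dist=6371·c=7062.752 ≈ 7062.8 km; running total=12142.0 km
Leg 3 bearing: y=sinΔλ·cosφ2=-0.75441866, x=cosφ1·sinφ2-sinφ1·cosφ2·cosΔλ=0.48165848; θ=atan2(y, x)=-57.4438° <0 so +360° → 302.5562° ≈ 302.6°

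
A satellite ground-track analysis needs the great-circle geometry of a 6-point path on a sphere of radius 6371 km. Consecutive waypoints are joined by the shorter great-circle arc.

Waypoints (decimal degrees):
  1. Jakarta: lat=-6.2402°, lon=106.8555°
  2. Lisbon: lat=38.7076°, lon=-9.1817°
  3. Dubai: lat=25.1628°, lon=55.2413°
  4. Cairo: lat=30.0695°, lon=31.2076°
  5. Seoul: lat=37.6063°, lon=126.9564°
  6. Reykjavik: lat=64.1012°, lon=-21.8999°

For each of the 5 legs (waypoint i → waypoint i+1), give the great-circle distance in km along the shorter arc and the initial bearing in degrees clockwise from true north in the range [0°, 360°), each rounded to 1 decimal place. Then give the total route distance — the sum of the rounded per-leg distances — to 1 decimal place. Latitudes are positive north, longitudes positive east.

Leg 1: φ1=-0.1089120, φ2=0.6755751, Δφ=0.7844871, Δλ=-2.0252312 rad; a=sin²(Δφ/2)+cosφ1·cosφ2·sin²(Δλ/2)=0.7042403607; c=2·atan2(√a, √(1-a))=1.991585292; dist=6371·c=12688.390 ≈ 12688.4 km; running total=12688.4 km
Leg 1 bearing: y=sinΔλ·cosφ2=-0.70114941, x=cosφ1·sinφ2-sinφ1·cosφ2·cosΔλ=0.58440826; θ=atan2(y, x)=-50.1888° <0 so +360° → 309.8112° ≈ 309.8°
Leg 2: φ1=0.6755751, φ2=0.4391737, Δφ=-0.2364014, Δλ=1.1243935 rad; a=sin²(Δφ/2)+cosφ1·cosφ2·sin²(Δλ/2)=0.2145918308; c=2·atan2(√a, √(1-a))=0.963296587; dist=6371·c=6137.163 ≈ 6137.2 km; running total=18825.6 km
Leg 2 bearing: y=sinΔλ·cosφ2=0.81640852, x=cosφ1·sinφ2-sinφ1·cosφ2·cosΔλ=0.08744043; θ=atan2(y, x)=83.8867° ≈ 83.9°
Leg 3: φ1=0.4391737, φ2=0.5248118, Δφ=0.0856381, Δλ=-0.4194672 rad; a=sin²(Δφ/2)+cosφ1·cosφ2·sin²(Δλ/2)=0.0357857220; c=2·atan2(√a, √(1-a))=0.380635963; dist=6371·c=2425.032 ≈ 2425.0 km; running total=21250.6 km
Leg 3 bearing: y=sinΔλ·cosφ2=-0.35246227, x=cosφ1·sinφ2-sinφ1·cosφ2·cosΔλ=0.11743409; θ=atan2(y, x)=-71.5729° <0 so +360° → 288.4271° ≈ 288.4°
Leg 4: φ1=0.5248118, φ2=0.6563538, Δφ=0.1315420, Δλ=1.6711318 rad; a=sin²(Δφ/2)+cosφ1·cosφ2·sin²(Δλ/2)=0.3814590385; c=2·atan2(√a, √(1-a))=1.331435296; dist=6371·c=8482.574 ≈ 8482.6 km; running total=29733.2 km
Leg 4 bearing: y=sinΔλ·cosφ2=0.78823816, x=cosφ1·sinφ2-sinφ1·cosφ2·cosΔλ=0.56786686; θ=atan2(y, x)=54.2301° ≈ 54.2°
Leg 5: φ1=0.6563538, φ2=1.1187770, Δφ=0.4624232, Δλ=-2.5980325 rad; a=sin²(Δφ/2)+cosφ1·cosφ2·sin²(Δλ/2)=0.3736061584; c=2·atan2(√a, √(1-a))=1.315235890; dist=6371·c=8379.368 ≈ 8379.4 km; running total=38112.6 km
Leg 5 bearing: y=sinΔλ·cosφ2=-0.22589814, x=cosφ1·sinφ2-sinφ1·cosφ2·cosΔλ=0.94078075; θ=atan2(y, x)=-13.5021° <0 so +360° → 346.4979° ≈ 346.5°

Leg 1: dist=12688.4 km, bearing=309.8°
Leg 2: dist=6137.2 km, bearing=83.9°
Leg 3: dist=2425.0 km, bearing=288.4°
Leg 4: dist=8482.6 km, bearing=54.2°
Leg 5: dist=8379.4 km, bearing=346.5°
Total: 38112.6 km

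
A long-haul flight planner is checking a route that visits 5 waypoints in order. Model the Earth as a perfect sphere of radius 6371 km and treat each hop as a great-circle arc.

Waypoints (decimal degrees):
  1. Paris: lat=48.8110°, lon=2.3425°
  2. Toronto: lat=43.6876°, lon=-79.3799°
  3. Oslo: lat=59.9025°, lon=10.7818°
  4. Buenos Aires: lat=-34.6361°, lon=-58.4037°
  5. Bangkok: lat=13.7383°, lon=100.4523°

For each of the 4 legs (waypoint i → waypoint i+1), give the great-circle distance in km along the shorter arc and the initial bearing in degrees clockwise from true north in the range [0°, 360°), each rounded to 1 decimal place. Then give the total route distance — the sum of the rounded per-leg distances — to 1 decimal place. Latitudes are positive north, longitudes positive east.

Leg 1: dist=6000.0 km, bearing=297.8°
Leg 2: dist=5935.0 km, bearing=38.7°
Leg 3: dist=12252.4 km, bearing=235.0°
Leg 4: dist=16867.4 km, bearing=132.4°
Total: 41054.8 km

Leg 1: φ1=0.8519127, φ2=0.7624925, Δφ=-0.0894202, Δλ=-1.4263250 rad; a=sin²(Δφ/2)+cosφ1·cosφ2·sin²(Δλ/2)=0.2058206398; c=2·atan2(√a, √(1-a))=0.941768768; dist=6371·c=6000.009 ≈ 6000.0 km; running total=6000.0 km
Leg 1 bearing: y=sinΔλ·cosφ2=-0.71558333, x=cosφ1·sinφ2-sinφ1·cosφ2·cosΔλ=0.37652957; θ=atan2(y, x)=-62.2473° <0 so +360° → 297.7527° ≈ 297.8°
Leg 2: φ1=0.7624925, φ2=1.0454959, Δφ=0.2830034, Δλ=1.5736185 rad; a=sin²(Δφ/2)+cosφ1·cosφ2·sin²(Δλ/2)=0.2017128800; c=2·atan2(√a, √(1-a))=0.931570577; dist=6371·c=5935.036 ≈ 5935.0 km; running total=11935.0 km
Leg 2 bearing: y=sinΔλ·cosφ2=0.50147099, x=cosφ1·sinφ2-sinφ1·cosφ2·cosΔλ=0.62659877; θ=atan2(y, x)=38.6705° ≈ 38.7°
Leg 3: φ1=1.0454959, φ2=-0.6045140, Δφ=-1.6500098, Δλ=-1.2075148 rad; a=sin²(Δφ/2)+cosφ1·cosφ2·sin²(Δλ/2)=0.6725583514; c=2·atan2(√a, √(1-a))=1.923159452; dist=6371·c=12252.449 ≈ 12252.4 km; running total=24187.4 km
Leg 3 bearing: y=sinΔλ·cosφ2=-0.76908043, x=cosφ1·sinφ2-sinφ1·cosφ2·cosΔλ=-0.53796817; θ=atan2(y, x)=-124.9726° <0 so +360° → 235.0274° ≈ 235.0°
Leg 4: φ1=-0.6045140, φ2=0.2397786, Δφ=0.8442926, Δλ=2.7725602 rad; a=sin²(Δφ/2)+cosφ1·cosφ2·sin²(Δλ/2)=0.9402054156; c=2·atan2(√a, √(1-a))=2.647524177; dist=6371·c=16867.377 ≈ 16867.4 km; running total=41054.8 km
Leg 4 bearing: y=sinΔλ·cosφ2=0.35039337, x=cosφ1·sinφ2-sinφ1·cosφ2·cosΔλ=-0.31953287; θ=atan2(y, x)=132.3625° ≈ 132.4°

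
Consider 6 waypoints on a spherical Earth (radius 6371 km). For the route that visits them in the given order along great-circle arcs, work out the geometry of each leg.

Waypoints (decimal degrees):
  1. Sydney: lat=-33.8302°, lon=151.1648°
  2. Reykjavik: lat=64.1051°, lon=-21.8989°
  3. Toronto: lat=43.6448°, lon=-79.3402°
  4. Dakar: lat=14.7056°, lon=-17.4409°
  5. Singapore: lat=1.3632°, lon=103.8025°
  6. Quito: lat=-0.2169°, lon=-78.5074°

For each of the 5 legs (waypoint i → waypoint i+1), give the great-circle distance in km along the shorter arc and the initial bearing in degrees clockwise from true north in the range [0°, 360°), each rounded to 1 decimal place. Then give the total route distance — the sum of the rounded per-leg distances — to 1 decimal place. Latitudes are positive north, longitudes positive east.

Leg 1: φ1=-0.5904484, φ2=1.1188451, Δφ=1.7092934, Δλ=-3.0205314 rad; a=sin²(Δφ/2)+cosφ1·cosφ2·sin²(Δλ/2)=0.9304806538; c=2·atan2(√a, √(1-a))=2.607952831; dist=6371·c=16615.267 ≈ 16615.3 km; running total=16615.3 km
Leg 1 bearing: y=sinΔλ·cosφ2=-0.05274104, x=cosφ1·sinφ2-sinφ1·cosφ2·cosΔλ=0.50592886; θ=atan2(y, x)=-5.9514° <0 so +360° → 354.0486° ≈ 354.0°
Leg 2: φ1=1.1188451, φ2=0.7617455, Δφ=-0.3570996, Δλ=-1.0025398 rad; a=sin²(Δφ/2)+cosφ1·cosφ2·sin²(Δλ/2)=0.1045188761; c=2·atan2(√a, √(1-a))=0.658416277; dist=6371·c=4194.770 ≈ 4194.8 km; running total=20810.1 km
Leg 2 bearing: y=sinΔλ·cosφ2=-0.60990674, x=cosφ1·sinφ2-sinφ1·cosφ2·cosΔλ=-0.04891313; θ=atan2(y, x)=-94.5852° <0 so +360° → 265.4148° ≈ 265.4°
Leg 3: φ1=0.7617455, φ2=0.2566611, Δφ=-0.5050843, Δλ=1.0803466 rad; a=sin²(Δφ/2)+cosφ1·cosφ2·sin²(Δλ/2)=0.2475562827; c=2·atan2(√a, √(1-a))=1.041544773; dist=6371·c=6635.682 ≈ 6635.7 km; running total=27445.8 km
Leg 3 bearing: y=sinΔλ·cosφ2=0.85322542, x=cosφ1·sinφ2-sinφ1·cosφ2·cosΔλ=-0.13074806; θ=atan2(y, x)=98.7122° ≈ 98.7°
Leg 4: φ1=0.2566611, φ2=0.0237923, Δφ=-0.2328688, Δλ=2.1160965 rad; a=sin²(Δφ/2)+cosφ1·cosφ2·sin²(Δλ/2)=0.7477516789; c=2·atan2(√a, √(1-a))=2.089210563; dist=6371·c=13310.360 ≈ 13310.4 km; running total=40756.2 km
Leg 4 bearing: y=sinΔλ·cosφ2=0.85472965, x=cosφ1·sinφ2-sinφ1·cosφ2·cosΔλ=0.15464041; θ=atan2(y, x)=79.7448° ≈ 79.7°
Leg 5: φ1=0.0237923, φ2=-0.0037856, Δφ=-0.0275779, Δλ=-3.1819080 rad; a=sin²(Δφ/2)+cosφ1·cosφ2·sin²(Δλ/2)=0.9994937771; c=2·atan2(√a, √(1-a))=3.096590060; dist=6371·c=19728.375 ≈ 19728.4 km; running total=60484.6 km
Leg 5 bearing: y=sinΔλ·cosφ2=0.04030415, x=cosφ1·sinφ2-sinφ1·cosφ2·cosΔλ=0.01998604; θ=atan2(y, x)=63.6241° ≈ 63.6°

Leg 1: dist=16615.3 km, bearing=354.0°
Leg 2: dist=4194.8 km, bearing=265.4°
Leg 3: dist=6635.7 km, bearing=98.7°
Leg 4: dist=13310.4 km, bearing=79.7°
Leg 5: dist=19728.4 km, bearing=63.6°
Total: 60484.6 km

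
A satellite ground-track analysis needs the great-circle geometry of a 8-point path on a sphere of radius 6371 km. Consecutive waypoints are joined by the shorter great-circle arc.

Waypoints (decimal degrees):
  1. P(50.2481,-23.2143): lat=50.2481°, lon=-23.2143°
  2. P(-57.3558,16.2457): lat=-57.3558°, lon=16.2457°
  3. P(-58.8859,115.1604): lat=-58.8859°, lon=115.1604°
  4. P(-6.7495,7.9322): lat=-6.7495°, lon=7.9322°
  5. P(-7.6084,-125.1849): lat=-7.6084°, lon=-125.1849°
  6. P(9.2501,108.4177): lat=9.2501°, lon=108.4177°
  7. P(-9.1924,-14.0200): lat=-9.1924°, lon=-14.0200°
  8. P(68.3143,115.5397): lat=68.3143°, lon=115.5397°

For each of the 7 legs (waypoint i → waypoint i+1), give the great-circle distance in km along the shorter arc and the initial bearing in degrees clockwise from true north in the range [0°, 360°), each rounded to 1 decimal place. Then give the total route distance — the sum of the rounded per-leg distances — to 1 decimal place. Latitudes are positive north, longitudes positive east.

Leg 1: φ1=0.8769948, φ2=-1.0010476, Δφ=-1.8780423, Δλ=0.6887069 rad; a=sin²(Δφ/2)+cosφ1·cosφ2·sin²(Δλ/2)=0.6905287694; c=2·atan2(√a, √(1-a))=1.961736194; dist=6371·c=12498.221 ≈ 12498.2 km; running total=12498.2 km
Leg 1 bearing: y=sinΔλ·cosφ2=0.34282298, x=cosφ1·sinφ2-sinφ1·cosφ2·cosΔλ=-0.85864286; θ=atan2(y, x)=158.2351° ≈ 158.2°
Leg 2: φ1=-1.0010476, φ2=-1.0277528, Δφ=-0.0267053, Δλ=1.7263872 rad; a=sin²(Δφ/2)+cosφ1·cosφ2·sin²(Δλ/2)=0.1611469442; c=2·atan2(√a, √(1-a))=0.826157718; dist=6371·c=5263.451 ≈ 5263.5 km; running total=17761.7 km
Leg 2 bearing: y=sinΔλ·cosφ2=0.51050184, x=cosφ1·sinφ2-sinφ1·cosφ2·cosΔλ=-0.52924692; θ=atan2(y, x)=136.0328° ≈ 136.0°
Leg 3: φ1=-1.0277528, φ2=-0.1178010, Δφ=0.9099518, Δλ=-1.8714851 rad; a=sin²(Δφ/2)+cosφ1·cosφ2·sin²(Δλ/2)=0.5256832824; c=2·atan2(√a, √(1-a))=1.622185507; dist=6371·c=10334.944 ≈ 10334.9 km; running total=28096.6 km
Leg 3 bearing: y=sinΔλ·cosφ2=-0.94851314, x=cosφ1·sinφ2-sinφ1·cosφ2·cosΔλ=-0.31254488; θ=atan2(y, x)=-108.2376° <0 so +360° → 251.7624° ≈ 251.8°
Leg 4: φ1=-0.1178010, φ2=-0.1327916, Δφ=-0.0149906, Δλ=-2.3233317 rad; a=sin²(Δφ/2)+cosφ1·cosφ2·sin²(Δλ/2)=0.8286090219; c=2·atan2(√a, √(1-a))=2.287918057; dist=6371·c=14576.326 ≈ 14576.3 km; running total=42672.9 km
Leg 4 bearing: y=sinΔλ·cosφ2=-0.72353187, x=cosφ1·sinφ2-sinφ1·cosφ2·cosΔλ=-0.21110679; θ=atan2(y, x)=-106.2658° <0 so +360° → 253.7342° ≈ 253.7°
Leg 5: φ1=-0.1327916, φ2=0.1614447, Δφ=0.2942363, Δλ=4.0771345 rad; a=sin²(Δφ/2)+cosφ1·cosφ2·sin²(Δλ/2)=0.8008963821; c=2·atan2(√a, √(1-a))=2.216540279; dist=6371·c=14121.578 ≈ 14121.6 km; running total=56794.5 km
Leg 5 bearing: y=sinΔλ·cosφ2=-0.79445361, x=cosφ1·sinφ2-sinφ1·cosφ2·cosΔλ=0.08178593; θ=atan2(y, x)=-84.1223° <0 so +360° → 275.8777° ≈ 275.9°
Leg 6: φ1=0.1614447, φ2=-0.1604376, Δφ=-0.3218823, Δλ=-2.1369410 rad; a=sin²(Δφ/2)+cosφ1·cosφ2·sin²(Δλ/2)=0.7741435891; c=2·atan2(√a, √(1-a))=2.151111067; dist=6371·c=13704.729 ≈ 13704.7 km; running total=70499.2 km
Leg 6 bearing: y=sinΔλ·cosφ2=-0.83313639, x=cosφ1·sinφ2-sinφ1·cosφ2·cosΔλ=-0.07255978; θ=atan2(y, x)=-94.9775° <0 so +360° → 265.0225° ≈ 265.0°
Leg 7: φ1=-0.1604376, φ2=1.1923095, Δφ=1.3527471, Δλ=2.2612433 rad; a=sin²(Δφ/2)+cosφ1·cosφ2·sin²(Δλ/2)=0.6903794400; c=2·atan2(√a, √(1-a))=1.961413185; dist=6371·c=12496.163 ≈ 12496.2 km; running total=82995.4 km
Leg 7 bearing: y=sinΔλ·cosφ2=0.28488169, x=cosφ1·sinφ2-sinφ1·cosφ2·cosΔλ=0.87969603; θ=atan2(y, x)=17.9441° ≈ 17.9°

Leg 1: dist=12498.2 km, bearing=158.2°
Leg 2: dist=5263.5 km, bearing=136.0°
Leg 3: dist=10334.9 km, bearing=251.8°
Leg 4: dist=14576.3 km, bearing=253.7°
Leg 5: dist=14121.6 km, bearing=275.9°
Leg 6: dist=13704.7 km, bearing=265.0°
Leg 7: dist=12496.2 km, bearing=17.9°
Total: 82995.4 km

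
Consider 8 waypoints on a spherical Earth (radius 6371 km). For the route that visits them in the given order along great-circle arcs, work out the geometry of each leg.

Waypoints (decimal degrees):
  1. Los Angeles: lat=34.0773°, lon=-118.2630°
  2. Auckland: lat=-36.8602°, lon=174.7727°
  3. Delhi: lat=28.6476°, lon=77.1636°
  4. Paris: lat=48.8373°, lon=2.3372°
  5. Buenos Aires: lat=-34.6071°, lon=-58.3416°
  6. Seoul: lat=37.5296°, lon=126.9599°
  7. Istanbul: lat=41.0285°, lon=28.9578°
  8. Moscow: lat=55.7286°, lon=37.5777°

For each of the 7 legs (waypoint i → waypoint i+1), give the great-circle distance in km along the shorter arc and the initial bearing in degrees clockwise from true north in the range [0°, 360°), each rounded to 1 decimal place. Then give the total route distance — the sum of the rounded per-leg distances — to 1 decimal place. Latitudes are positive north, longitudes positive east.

Leg 1: dist=10497.2 km, bearing=227.6°
Leg 2: dist=12494.8 km, bearing=289.8°
Leg 3: dist=6582.2 km, bearing=312.3°
Leg 4: dist=11046.0 km, bearing=226.7°
Leg 5: dist=19438.5 km, bearing=305.8°
Leg 6: dist=7955.2 km, bearing=308.0°
Leg 7: dist=1751.0 km, bearing=18.1°
Total: 69764.9 km

Leg 1: φ1=0.5947611, φ2=-0.6433319, Δφ=-1.2380929, Δλ=5.1144378 rad; a=sin²(Δφ/2)+cosφ1·cosφ2·sin²(Δλ/2)=0.5383945877; c=2·atan2(√a, √(1-a))=1.647661169; dist=6371·c=10497.249 ≈ 10497.2 km; running total=10497.2 km
Leg 1 bearing: y=sinΔλ·cosφ2=-0.73630242, x=cosφ1·sinφ2-sinφ1·cosφ2·cosΔλ=-0.67228132; θ=atan2(y, x)=-132.3977° <0 so +360° → 227.6023° ≈ 227.6°
Leg 2: φ1=-0.6433319, φ2=0.4999949, Δφ=1.1433268, Δλ=-1.7036002 rad; a=sin²(Δφ/2)+cosφ1·cosφ2·sin²(Δλ/2)=0.6902815216; c=2·atan2(√a, √(1-a))=1.961201404; dist=6371·c=12494.814 ≈ 12494.8 km; running total=22992.0 km
Leg 2 bearing: y=sinΔλ·cosφ2=-0.86985743, x=cosφ1·sinφ2-sinφ1·cosφ2·cosΔλ=0.31387867; θ=atan2(y, x)=-70.1586° <0 so +360° → 289.8414° ≈ 289.8°
Leg 3: φ1=0.4999949, φ2=0.8523717, Δφ=0.3523767, Δλ=-1.3059670 rad; a=sin²(Δφ/2)+cosφ1·cosφ2·sin²(Δλ/2)=0.2439402414; c=2·atan2(√a, √(1-a))=1.033145676; dist=6371·c=6582.171 ≈ 6582.2 km; running total=29574.2 km
Leg 3 bearing: y=sinΔλ·cosφ2=-0.63525282, x=cosφ1·sinφ2-sinφ1·cosφ2·cosΔλ=0.57808949; θ=atan2(y, x)=-47.6973° <0 so +360° → 312.3027° ≈ 312.3°
Leg 4: φ1=0.8523717, φ2=-0.6040078, Δφ=-1.4563795, Δλ=-1.0590448 rad; a=sin²(Δφ/2)+cosφ1·cosφ2·sin²(Δλ/2)=0.5811403324; c=2·atan2(√a, √(1-a))=1.733797845; dist=6371·c=11046.026 ≈ 11046.0 km; running total=40620.2 km
Leg 4 bearing: y=sinΔλ·cosφ2=-0.71762148, x=cosφ1·sinφ2-sinφ1·cosφ2·cosΔλ=-0.67726243; θ=atan2(y, x)=-133.3427° <0 so +360° → 226.6573° ≈ 226.7°
Leg 5: φ1=-0.6040078, φ2=0.6550151, Δφ=1.2590229, Δλ=3.2341213 rad; a=sin²(Δφ/2)+cosφ1·cosφ2·sin²(Δλ/2)=0.9979536225; c=2·atan2(√a, √(1-a))=3.051087959; dist=6371·c=19438.481 ≈ 19438.5 km; running total=60058.7 km
Leg 5 bearing: y=sinΔλ·cosφ2=-0.07327413, x=cosφ1·sinφ2-sinφ1·cosφ2·cosΔλ=0.05291183; θ=atan2(y, x)=-54.1666° <0 so +360° → 305.8334° ≈ 305.8°
Leg 6: φ1=0.6550151, φ2=0.7160824, Δφ=0.0610673, Δλ=-1.7104593 rad; a=sin²(Δφ/2)+cosφ1·cosφ2·sin²(Δλ/2)=0.3417009086; c=2·atan2(√a, √(1-a))=1.248655293; dist=6371·c=7955.183 ≈ 7955.2 km; running total=68013.9 km
Leg 6 bearing: y=sinΔλ·cosφ2=-0.74703770, x=cosφ1·sinφ2-sinφ1·cosφ2·cosΔλ=0.58455134; θ=atan2(y, x)=-51.9571° <0 so +360° → 308.0429° ≈ 308.0°
Leg 7: φ1=0.7160824, φ2=0.9726476, Δφ=0.2565651, Δλ=0.1504456 rad; a=sin²(Δφ/2)+cosφ1·cosφ2·sin²(Δλ/2)=0.0187655531; c=2·atan2(√a, √(1-a))=0.274839038; dist=6371·c=1751.000 ≈ 1751.0 km; running total=69764.9 km
Leg 7 bearing: y=sinΔλ·cosφ2=0.08439877, x=cosφ1·sinφ2-sinφ1·cosφ2·cosΔλ=0.25793502; θ=atan2(y, x)=18.1186° ≈ 18.1°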